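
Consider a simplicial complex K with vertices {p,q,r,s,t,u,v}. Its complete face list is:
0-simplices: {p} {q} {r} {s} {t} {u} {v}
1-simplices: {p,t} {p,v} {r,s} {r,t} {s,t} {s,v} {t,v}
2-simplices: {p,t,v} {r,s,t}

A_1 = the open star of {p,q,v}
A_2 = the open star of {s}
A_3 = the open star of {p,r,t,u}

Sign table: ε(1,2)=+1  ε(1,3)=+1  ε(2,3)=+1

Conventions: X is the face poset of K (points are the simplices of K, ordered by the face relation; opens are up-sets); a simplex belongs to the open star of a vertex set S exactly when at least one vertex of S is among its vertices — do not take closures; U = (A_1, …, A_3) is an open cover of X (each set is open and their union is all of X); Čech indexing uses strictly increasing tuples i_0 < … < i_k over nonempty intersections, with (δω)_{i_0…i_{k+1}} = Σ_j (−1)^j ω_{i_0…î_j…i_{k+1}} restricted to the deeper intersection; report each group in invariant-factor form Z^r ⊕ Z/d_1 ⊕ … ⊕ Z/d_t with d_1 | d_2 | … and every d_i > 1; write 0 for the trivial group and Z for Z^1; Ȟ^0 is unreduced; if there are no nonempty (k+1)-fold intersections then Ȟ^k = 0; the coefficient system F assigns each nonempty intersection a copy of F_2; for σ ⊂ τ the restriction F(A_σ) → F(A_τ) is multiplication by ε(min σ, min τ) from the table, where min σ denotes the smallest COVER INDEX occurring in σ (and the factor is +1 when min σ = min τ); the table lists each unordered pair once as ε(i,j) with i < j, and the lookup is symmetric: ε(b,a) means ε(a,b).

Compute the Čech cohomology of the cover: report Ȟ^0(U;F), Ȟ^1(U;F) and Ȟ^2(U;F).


Ȟ^0(U;F) ≅ Z/2; Ȟ^1(U;F) ≅ Z/2; Ȟ^2(U;F) ≅ 0

intersection data:
  A1={{p},{q},{v},{p,t},{p,v},{s,v},{t,v},{p,t,v}} A2={{s},{r,s},{s,t},{s,v},{r,s,t}} A3={{p},{r},{t},{u},{p,t},{p,v},{r,s},{r,t},{s,t},{t,v},{p,t,v},{r,s,t}}
  A12={{s,v}} A13={{p},{p,t},{p,v},{t,v},{p,t,v}} A23={{r,s},{s,t},{r,s,t}}
C dims 3,3; δ0: rk_F2 2
Ȟ^0 = (3 − 2) − 0 = 1, so Ȟ^0 ≅ Z/2
Ȟ^1 = (3 − 0) − 2 = 1, so Ȟ^1 ≅ Z/2
Ȟ^2 = (0 − 0) − 0 = 0, so Ȟ^2 ≅ 0


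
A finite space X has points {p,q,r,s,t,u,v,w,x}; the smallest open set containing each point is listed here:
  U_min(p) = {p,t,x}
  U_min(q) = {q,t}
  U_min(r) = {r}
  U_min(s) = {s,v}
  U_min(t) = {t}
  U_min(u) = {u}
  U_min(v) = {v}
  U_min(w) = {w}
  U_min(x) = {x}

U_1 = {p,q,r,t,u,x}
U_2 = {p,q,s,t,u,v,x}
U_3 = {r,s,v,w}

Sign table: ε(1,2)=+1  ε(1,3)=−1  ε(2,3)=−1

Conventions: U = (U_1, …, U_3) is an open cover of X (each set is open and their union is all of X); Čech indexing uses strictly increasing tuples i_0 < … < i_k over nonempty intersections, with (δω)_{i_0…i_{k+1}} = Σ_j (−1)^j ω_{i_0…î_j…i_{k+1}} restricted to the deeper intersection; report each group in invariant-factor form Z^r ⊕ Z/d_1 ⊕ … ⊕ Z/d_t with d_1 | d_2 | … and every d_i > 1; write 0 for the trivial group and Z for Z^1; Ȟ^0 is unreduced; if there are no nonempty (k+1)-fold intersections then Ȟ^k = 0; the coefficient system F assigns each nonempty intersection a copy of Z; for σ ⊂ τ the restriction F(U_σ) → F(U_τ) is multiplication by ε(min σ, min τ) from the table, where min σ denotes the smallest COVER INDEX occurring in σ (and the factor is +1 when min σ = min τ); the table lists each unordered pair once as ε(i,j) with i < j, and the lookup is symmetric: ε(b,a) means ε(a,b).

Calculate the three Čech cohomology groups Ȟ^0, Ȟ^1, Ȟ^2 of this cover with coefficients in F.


Ȟ^0 ≅ Z; Ȟ^1 ≅ Z; Ȟ^2 ≅ 0

nerve of the cover:
  U12={p,q,t,u,x} U13={r} U23={s,v}
C dims 3,3; δ0: rk 2, SNF 1^2
Ȟ^0 = (3 − 2) − 0 = 1, so Ȟ^0 ≅ Z
Ȟ^1 = (3 − 0) − 2 = 1, so Ȟ^1 ≅ Z
Ȟ^2 = (0 − 0) − 0 = 0, so Ȟ^2 ≅ 0


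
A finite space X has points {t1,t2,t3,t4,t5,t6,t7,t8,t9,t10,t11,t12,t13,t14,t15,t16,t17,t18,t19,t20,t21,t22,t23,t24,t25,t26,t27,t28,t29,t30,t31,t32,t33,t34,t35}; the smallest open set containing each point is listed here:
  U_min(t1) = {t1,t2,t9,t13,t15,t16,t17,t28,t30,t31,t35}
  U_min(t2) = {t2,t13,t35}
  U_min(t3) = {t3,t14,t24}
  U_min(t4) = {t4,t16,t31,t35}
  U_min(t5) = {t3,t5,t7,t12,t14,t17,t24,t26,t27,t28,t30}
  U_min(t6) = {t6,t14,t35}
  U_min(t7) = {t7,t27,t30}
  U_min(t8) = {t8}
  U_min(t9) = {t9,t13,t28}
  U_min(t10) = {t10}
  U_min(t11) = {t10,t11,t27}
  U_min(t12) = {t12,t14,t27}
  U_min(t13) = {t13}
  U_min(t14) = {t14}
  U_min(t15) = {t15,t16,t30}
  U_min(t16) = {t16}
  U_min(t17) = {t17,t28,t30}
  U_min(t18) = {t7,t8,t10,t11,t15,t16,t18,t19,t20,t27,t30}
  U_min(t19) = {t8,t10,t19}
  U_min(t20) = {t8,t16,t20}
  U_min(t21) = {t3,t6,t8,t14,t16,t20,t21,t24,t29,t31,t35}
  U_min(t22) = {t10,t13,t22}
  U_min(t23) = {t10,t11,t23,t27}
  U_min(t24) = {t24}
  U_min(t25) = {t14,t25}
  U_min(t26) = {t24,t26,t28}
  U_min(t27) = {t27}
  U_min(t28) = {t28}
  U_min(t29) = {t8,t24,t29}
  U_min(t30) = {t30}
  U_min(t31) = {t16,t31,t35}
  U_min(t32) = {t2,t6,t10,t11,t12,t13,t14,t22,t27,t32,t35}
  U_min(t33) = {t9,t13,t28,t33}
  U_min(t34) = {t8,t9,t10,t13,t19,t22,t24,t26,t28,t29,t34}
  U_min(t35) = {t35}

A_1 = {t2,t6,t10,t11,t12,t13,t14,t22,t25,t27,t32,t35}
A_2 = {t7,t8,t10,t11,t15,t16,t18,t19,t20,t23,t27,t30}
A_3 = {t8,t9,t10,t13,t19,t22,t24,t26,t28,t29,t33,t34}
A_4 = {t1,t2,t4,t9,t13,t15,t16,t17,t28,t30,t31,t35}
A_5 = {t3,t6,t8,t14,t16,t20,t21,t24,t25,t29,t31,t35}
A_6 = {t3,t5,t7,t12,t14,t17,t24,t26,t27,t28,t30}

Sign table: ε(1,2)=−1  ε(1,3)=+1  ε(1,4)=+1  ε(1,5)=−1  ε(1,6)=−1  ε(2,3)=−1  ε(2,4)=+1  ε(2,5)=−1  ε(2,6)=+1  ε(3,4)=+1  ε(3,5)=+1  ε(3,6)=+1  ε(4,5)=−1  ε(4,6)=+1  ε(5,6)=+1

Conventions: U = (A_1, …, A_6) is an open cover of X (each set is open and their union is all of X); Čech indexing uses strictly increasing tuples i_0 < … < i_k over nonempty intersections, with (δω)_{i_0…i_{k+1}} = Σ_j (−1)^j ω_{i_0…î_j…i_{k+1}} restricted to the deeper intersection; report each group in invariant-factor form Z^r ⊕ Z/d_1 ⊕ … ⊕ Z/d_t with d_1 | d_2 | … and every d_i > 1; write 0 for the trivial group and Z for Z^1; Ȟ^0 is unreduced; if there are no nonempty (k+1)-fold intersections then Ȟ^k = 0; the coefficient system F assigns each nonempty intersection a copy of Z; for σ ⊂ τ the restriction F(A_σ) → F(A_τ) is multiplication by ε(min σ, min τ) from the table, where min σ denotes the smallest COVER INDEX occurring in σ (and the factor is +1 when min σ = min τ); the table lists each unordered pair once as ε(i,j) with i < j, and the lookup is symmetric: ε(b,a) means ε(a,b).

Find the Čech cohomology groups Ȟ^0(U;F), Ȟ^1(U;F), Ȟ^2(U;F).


nonempty intersections:
  A12={t10,t11,t27} A13={t10,t13,t22} A14={t2,t13,t35} A15={t6,t14,t25,t35} A16={t12,t14,t27} A23={t8,t10,t19} A24={t15,t16,t30} A25={t8,t16,t20} A26={t7,t27,t30} A34={t9,t13,t28} A35={t8,t24,t29} A36={t24,t26,t28} A45={t16,t31,t35} A46={t17,t28,t30} A56={t3,t14,t24}
  A123={t10} A126={t27} A134={t13} A145={t35} A156={t14} A235={t8} A245={t16} A246={t30} A346={t28} A356={t24}
C dims 6,15,10; δ0: rk 6, SNF 1^5·2; δ1: rk 9, SNF 1^9
Ȟ^0: (6−6)−0=0 ⇒ 0
Ȟ^1: (15−9)−6=0 plus torsion [2] ⇒ Z/2
Ȟ^2: (10−0)−9=1 ⇒ Z

Ȟ^0 = 0; Ȟ^1 = Z/2; Ȟ^2 = Z


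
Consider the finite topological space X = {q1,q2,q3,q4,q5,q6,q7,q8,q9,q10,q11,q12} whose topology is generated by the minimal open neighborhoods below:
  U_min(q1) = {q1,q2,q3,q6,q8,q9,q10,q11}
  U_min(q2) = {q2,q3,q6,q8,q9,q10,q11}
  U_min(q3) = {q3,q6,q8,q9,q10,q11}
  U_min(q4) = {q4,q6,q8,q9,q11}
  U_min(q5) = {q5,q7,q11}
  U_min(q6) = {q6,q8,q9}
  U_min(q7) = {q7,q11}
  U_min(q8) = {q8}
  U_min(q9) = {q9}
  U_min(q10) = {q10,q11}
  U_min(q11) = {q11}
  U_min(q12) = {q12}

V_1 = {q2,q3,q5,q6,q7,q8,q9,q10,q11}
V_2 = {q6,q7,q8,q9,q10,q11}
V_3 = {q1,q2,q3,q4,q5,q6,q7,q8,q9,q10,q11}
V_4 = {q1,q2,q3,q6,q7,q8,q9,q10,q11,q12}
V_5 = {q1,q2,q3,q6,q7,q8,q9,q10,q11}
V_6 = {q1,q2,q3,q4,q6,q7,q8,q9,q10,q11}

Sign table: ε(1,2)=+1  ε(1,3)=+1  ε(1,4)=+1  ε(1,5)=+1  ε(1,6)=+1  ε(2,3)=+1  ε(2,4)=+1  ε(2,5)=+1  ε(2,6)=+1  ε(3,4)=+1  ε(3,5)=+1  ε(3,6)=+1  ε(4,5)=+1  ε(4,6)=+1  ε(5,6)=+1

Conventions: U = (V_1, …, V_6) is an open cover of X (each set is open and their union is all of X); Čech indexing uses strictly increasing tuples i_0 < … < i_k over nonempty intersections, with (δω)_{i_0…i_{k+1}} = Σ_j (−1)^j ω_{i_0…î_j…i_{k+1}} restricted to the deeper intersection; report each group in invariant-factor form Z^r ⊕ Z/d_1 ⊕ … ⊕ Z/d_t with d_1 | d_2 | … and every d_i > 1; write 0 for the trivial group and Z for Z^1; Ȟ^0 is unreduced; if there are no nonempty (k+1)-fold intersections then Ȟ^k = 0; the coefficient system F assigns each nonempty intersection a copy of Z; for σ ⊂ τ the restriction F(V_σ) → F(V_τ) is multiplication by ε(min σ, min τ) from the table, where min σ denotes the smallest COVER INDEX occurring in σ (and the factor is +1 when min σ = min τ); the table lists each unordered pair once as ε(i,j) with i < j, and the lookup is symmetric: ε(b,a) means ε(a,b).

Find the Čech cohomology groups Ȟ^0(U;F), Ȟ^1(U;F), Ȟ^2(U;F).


Ȟ^0(U;F) ≅ Z; Ȟ^1(U;F) ≅ 0; Ȟ^2(U;F) ≅ 0

nonempty overlaps:
  V12={q6,q7,q8,q9,q10,q11} V13={q2,q3,q5,q6,q7,q8,q9,q10,q11} V14={q2,q3,q6,q7,q8,q9,q10,q11} V15={q2,q3,q6,q7,q8,q9,q10,q11} V16={q2,q3,q6,q7,q8,q9,q10,q11} V23={q6,q7,q8,q9,q10,q11} V24={q6,q7,q8,q9,q10,q11} V25={q6,q7,q8,q9,q10,q11} V26={q6,q7,q8,q9,q10,q11} V34={q1,q2,q3,q6,q7,q8,q9,q10,q11} V35={q1,q2,q3,q6,q7,q8,q9,q10,q11} V36={q1,q2,q3,q4,q6,q7,q8,q9,q10,q11} V45={q1,q2,q3,q6,q7,q8,q9,q10,q11} V46={q1,q2,q3,q6,q7,q8,q9,q10,q11} V56={q1,q2,q3,q6,q7,q8,q9,q10,q11}
  V123={q6,q7,q8,q9,q10,q11} V124={q6,q7,q8,q9,q10,q11} V125={q6,q7,q8,q9,q10,q11} V126={q6,q7,q8,q9,q10,q11} V134={q2,q3,q6,q7,q8,q9,q10,q11} V135={q2,q3,q6,q7,q8,q9,q10,q11} V136={q2,q3,q6,q7,q8,q9,q10,q11} V145={q2,q3,q6,q7,q8,q9,q10,q11} V146={q2,q3,q6,q7,q8,q9,q10,q11} V156={q2,q3,q6,q7,q8,q9,q10,q11} V234={q6,q7,q8,q9,q10,q11} V235={q6,q7,q8,q9,q10,q11} V236={q6,q7,q8,q9,q10,q11} V245={q6,q7,q8,q9,q10,q11} V246={q6,q7,q8,q9,q10,q11} V256={q6,q7,q8,q9,q10,q11} V345={q1,q2,q3,q6,q7,q8,q9,q10,q11} V346={q1,q2,q3,q6,q7,q8,q9,q10,q11} V356={q1,q2,q3,q6,q7,q8,q9,q10,q11} V456={q1,q2,q3,q6,q7,q8,q9,q10,q11}
  V1234={q6,q7,q8,q9,q10,q11} V1235={q6,q7,q8,q9,q10,q11} V1236={q6,q7,q8,q9,q10,q11} V1245={q6,q7,q8,q9,q10,q11} V1246={q6,q7,q8,q9,q10,q11} V1256={q6,q7,q8,q9,q10,q11} V1345={q2,q3,q6,q7,q8,q9,q10,q11} V1346={q2,q3,q6,q7,q8,q9,q10,q11} V1356={q2,q3,q6,q7,q8,q9,q10,q11} V1456={q2,q3,q6,q7,q8,q9,q10,q11} V2345={q6,q7,q8,q9,q10,q11} V2346={q6,q7,q8,q9,q10,q11} V2356={q6,q7,q8,q9,q10,q11} V2456={q6,q7,q8,q9,q10,q11} V3456={q1,q2,q3,q6,q7,q8,q9,q10,q11}
  V12345={q6,q7,q8,q9,q10,q11} V12346={q6,q7,q8,q9,q10,q11} V12356={q6,q7,q8,q9,q10,q11} V12456={q6,q7,q8,q9,q10,q11} V13456={q2,q3,q6,q7,q8,q9,q10,q11} V23456={q6,q7,q8,q9,q10,q11}
  V123456={q6,q7,q8,q9,q10,q11}
C dims 6,15,20,15; δ0: rk 5, SNF 1^5; δ1: rk 10, SNF 1^10; δ2: rk 10, SNF 1^10
degree 0: 6−5−0 = 1 → Ȟ^0 ≅ Z
degree 1: 15−10−5 = 0 → Ȟ^1 ≅ 0
degree 2: 20−10−10 = 0 → Ȟ^2 ≅ 0


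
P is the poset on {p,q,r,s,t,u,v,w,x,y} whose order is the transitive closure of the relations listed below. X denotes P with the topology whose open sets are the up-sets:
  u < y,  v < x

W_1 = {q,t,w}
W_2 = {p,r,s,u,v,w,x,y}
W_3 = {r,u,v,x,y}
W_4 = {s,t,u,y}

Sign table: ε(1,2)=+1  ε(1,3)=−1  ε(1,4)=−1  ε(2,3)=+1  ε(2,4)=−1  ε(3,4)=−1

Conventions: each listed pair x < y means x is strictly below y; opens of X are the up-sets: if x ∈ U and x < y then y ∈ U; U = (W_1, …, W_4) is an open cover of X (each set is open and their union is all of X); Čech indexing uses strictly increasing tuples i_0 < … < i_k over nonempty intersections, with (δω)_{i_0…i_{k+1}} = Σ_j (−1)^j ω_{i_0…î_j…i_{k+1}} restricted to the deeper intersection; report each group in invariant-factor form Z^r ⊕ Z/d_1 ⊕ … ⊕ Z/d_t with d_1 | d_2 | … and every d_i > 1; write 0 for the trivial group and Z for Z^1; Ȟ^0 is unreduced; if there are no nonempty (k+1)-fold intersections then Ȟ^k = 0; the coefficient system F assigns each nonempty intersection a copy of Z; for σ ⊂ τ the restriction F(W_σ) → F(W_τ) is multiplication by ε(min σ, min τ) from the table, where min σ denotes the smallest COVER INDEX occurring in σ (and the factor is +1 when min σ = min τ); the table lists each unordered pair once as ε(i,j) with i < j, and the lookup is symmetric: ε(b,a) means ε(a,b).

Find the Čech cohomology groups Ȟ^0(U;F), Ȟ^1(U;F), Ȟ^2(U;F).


Ȟ^0 = Z; Ȟ^1 = Z; Ȟ^2 = 0

nonempty overlaps:
  W12={w} W14={t} W23={r,u,v,x,y} W24={s,u,y} W34={u,y}
  W234={u,y}
C dims 4,5,1; δ0: rk 3, SNF 1^3; δ1: rk 1, SNF 1^1
degree 0: 4−3−0 = 1 → Ȟ^0 ≅ Z
degree 1: 5−1−3 = 1 → Ȟ^1 ≅ Z
degree 2: 1−0−1 = 0 → Ȟ^2 ≅ 0


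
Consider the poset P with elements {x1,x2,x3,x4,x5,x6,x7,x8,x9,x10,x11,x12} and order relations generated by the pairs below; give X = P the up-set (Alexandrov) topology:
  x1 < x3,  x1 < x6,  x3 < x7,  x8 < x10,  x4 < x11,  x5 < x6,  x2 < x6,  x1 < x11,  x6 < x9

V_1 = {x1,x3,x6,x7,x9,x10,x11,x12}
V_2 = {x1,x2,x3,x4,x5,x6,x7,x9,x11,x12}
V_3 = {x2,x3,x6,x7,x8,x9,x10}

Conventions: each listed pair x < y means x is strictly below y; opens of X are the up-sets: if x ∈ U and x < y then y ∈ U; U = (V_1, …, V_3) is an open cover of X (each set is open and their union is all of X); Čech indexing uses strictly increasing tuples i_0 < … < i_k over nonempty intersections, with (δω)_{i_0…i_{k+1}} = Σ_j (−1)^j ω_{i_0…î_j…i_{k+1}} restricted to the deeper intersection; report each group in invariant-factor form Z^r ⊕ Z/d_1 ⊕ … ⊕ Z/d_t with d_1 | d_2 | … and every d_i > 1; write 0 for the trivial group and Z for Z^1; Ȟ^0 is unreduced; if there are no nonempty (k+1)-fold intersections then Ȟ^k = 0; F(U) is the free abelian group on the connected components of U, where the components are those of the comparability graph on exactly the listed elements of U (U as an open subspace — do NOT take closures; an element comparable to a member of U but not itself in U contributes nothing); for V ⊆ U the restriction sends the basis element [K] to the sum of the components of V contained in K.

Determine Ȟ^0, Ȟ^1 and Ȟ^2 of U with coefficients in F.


nerve of the cover:
  V12={x1,x3,x6,x7,x9,x11,x12} V13={x3,x6,x7,x9,x10} V23={x2,x3,x6,x7,x9}
  V123={x3,x6,x7,x9}
components per intersection:
  V1: {x1,x3,x6,x7,x9,x11} {x10} {x12}
  V2: {x1,x2,x3,x4,x5,x6,x7,x9,x11} {x12}
  V3: {x2,x6,x9} {x3,x7} {x8,x10}
  V12: {x1,x3,x6,x7,x9,x11} {x12}
  V13: {x3,x7} {x6,x9} {x10}
  V23: {x2,x6,x9} {x3,x7}
  V123: {x3,x7} {x6,x9}
C dims 8,7,2; δ0: rk 5, SNF 1^5; δ1: rk 2, SNF 1^2
Ȟ^0 = (8 − 5) − 0 = 3, so Ȟ^0 ≅ Z^3
Ȟ^1 = (7 − 2) − 5 = 0, so Ȟ^1 ≅ 0
Ȟ^2 = (2 − 0) − 2 = 0, so Ȟ^2 ≅ 0

Ȟ^0 ≅ Z^3; Ȟ^1 ≅ 0; Ȟ^2 ≅ 0


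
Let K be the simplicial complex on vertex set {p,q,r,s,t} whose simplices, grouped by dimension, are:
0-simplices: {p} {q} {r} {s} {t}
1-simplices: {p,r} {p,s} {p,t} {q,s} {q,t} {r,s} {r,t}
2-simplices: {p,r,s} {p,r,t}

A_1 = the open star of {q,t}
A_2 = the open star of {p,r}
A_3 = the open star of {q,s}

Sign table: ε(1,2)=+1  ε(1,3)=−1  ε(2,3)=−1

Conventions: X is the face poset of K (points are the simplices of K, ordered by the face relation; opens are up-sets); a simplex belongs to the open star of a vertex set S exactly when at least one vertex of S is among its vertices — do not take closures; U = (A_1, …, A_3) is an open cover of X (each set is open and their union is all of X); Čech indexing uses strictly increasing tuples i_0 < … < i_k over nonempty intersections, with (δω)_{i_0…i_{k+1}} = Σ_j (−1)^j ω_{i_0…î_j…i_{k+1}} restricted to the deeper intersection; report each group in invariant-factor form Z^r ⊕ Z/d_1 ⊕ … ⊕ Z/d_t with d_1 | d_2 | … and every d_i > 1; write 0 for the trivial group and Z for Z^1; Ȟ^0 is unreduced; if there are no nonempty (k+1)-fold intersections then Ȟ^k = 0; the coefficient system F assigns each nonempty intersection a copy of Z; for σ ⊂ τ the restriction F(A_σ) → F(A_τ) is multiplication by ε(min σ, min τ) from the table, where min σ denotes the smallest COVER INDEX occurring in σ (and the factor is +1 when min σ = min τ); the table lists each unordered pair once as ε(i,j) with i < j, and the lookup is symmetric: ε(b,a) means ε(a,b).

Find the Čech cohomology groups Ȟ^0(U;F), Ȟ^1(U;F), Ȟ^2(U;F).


Ȟ^0(U;F) ≅ Z,  Ȟ^1(U;F) ≅ Z,  Ȟ^2(U;F) ≅ 0

nonempty overlaps:
  A1={{q},{t},{p,t},{q,s},{q,t},{r,t},{p,r,t}} A2={{p},{r},{p,r},{p,s},{p,t},{r,s},{r,t},{p,r,s},{p,r,t}} A3={{q},{s},{p,s},{q,s},{q,t},{r,s},{p,r,s}}
  A12={{p,t},{r,t},{p,r,t}} A13={{q},{q,s},{q,t}} A23={{p,s},{r,s},{p,r,s}}
C dims 3,3; δ0: rk 2, SNF 1^2
degree 0: 3−2−0 = 1 → Ȟ^0 ≅ Z
degree 1: 3−0−2 = 1 → Ȟ^1 ≅ Z
degree 2: 0−0−0 = 0 → Ȟ^2 ≅ 0


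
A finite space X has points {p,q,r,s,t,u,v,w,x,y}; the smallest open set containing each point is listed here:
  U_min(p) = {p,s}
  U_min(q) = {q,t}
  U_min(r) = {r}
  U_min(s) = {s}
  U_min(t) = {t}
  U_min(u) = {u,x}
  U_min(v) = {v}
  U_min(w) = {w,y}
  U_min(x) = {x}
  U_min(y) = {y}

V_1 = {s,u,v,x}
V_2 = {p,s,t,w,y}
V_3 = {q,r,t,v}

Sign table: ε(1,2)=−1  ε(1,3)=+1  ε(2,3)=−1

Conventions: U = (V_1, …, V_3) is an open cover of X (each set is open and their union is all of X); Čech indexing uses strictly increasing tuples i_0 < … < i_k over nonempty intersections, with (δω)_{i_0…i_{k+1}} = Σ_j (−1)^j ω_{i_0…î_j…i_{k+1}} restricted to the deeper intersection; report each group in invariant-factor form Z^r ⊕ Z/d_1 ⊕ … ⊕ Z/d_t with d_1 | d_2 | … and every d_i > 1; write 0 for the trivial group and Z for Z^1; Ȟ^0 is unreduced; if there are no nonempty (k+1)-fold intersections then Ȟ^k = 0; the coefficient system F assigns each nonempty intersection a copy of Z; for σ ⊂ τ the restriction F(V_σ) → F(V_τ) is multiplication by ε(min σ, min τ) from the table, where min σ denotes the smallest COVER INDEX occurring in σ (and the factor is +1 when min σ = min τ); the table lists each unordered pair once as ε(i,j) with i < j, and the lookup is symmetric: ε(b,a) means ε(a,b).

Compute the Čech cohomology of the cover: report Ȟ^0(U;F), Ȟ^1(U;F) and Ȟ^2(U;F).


Ȟ^0(U;F) ≅ Z; Ȟ^1(U;F) ≅ Z; Ȟ^2(U;F) ≅ 0

nonempty intersections:
  V12={s} V13={v} V23={t}
C dims 3,3; δ0: rk 2, SNF 1^2
Ȟ^0: (3−2)−0=1 ⇒ Z
Ȟ^1: (3−0)−2=1 ⇒ Z
Ȟ^2: (0−0)−0=0 ⇒ 0


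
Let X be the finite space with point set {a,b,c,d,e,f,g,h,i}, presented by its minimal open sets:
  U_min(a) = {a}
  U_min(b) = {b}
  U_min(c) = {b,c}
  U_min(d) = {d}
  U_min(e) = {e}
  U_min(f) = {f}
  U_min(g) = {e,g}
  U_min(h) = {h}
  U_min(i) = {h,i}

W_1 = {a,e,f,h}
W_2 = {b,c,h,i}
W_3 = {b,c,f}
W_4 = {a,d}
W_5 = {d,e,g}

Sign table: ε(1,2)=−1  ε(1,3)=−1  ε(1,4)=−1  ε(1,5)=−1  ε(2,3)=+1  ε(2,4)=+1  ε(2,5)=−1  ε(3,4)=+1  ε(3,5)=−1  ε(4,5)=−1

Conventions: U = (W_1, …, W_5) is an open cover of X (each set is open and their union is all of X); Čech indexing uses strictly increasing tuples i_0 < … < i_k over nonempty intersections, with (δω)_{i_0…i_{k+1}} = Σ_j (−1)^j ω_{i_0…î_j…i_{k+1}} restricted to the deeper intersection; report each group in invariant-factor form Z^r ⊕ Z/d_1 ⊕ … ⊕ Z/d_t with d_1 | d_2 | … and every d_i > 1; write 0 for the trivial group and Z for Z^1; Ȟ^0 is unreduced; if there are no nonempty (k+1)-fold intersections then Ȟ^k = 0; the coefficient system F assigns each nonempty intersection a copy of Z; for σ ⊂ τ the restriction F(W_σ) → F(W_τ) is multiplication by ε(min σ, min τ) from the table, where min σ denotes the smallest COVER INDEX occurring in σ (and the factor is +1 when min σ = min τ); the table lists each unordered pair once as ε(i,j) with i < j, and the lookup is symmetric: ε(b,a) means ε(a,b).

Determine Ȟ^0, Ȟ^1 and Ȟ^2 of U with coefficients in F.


Ȟ^0(U;F) ≅ 0, Ȟ^1(U;F) ≅ Z ⊕ Z/2, Ȟ^2(U;F) ≅ 0

intersection data:
  W12={h} W13={f} W14={a} W15={e} W23={b,c} W45={d}
C dims 5,6; δ0: rk 5, SNF 1^4·2
Ȟ^0 = (5 − 5) − 0 = 0, so Ȟ^0 ≅ 0
Ȟ^1 = (6 − 0) − 5 = 1 plus torsion [2], so Ȟ^1 ≅ Z ⊕ Z/2
Ȟ^2 = (0 − 0) − 0 = 0, so Ȟ^2 ≅ 0


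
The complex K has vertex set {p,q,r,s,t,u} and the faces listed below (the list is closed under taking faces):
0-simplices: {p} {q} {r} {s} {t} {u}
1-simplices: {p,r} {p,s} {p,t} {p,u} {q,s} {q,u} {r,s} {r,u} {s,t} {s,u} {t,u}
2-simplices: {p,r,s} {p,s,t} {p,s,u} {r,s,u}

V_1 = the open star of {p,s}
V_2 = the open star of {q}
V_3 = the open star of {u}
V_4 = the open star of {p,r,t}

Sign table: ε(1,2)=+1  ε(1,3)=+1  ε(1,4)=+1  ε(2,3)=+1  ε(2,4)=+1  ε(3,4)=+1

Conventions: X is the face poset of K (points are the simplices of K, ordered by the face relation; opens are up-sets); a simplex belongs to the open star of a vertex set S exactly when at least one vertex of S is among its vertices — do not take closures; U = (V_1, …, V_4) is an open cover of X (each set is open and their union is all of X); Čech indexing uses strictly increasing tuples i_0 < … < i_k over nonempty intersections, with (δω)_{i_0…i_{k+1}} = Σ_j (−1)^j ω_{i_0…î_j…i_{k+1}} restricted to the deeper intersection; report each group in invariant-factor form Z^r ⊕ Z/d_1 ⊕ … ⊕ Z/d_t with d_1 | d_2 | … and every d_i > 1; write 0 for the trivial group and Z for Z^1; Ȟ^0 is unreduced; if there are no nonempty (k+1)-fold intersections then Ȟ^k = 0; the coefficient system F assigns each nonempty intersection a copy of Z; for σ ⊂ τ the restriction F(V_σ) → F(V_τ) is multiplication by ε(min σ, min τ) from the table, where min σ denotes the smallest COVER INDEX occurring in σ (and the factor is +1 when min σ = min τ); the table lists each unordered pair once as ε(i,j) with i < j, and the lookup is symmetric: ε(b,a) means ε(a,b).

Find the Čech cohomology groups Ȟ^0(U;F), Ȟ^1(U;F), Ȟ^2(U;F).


Ȟ^0 ≅ Z; Ȟ^1 ≅ Z; Ȟ^2 ≅ 0

nerve simplices:
  V1={{p},{s},{p,r},{p,s},{p,t},{p,u},{q,s},{r,s},{s,t},{s,u},{p,r,s},{p,s,t},{p,s,u},{r,s,u}} V2={{q},{q,s},{q,u}} V3={{u},{p,u},{q,u},{r,u},{s,u},{t,u},{p,s,u},{r,s,u}} V4={{p},{r},{t},{p,r},{p,s},{p,t},{p,u},{r,s},{r,u},{s,t},{t,u},{p,r,s},{p,s,t},{p,s,u},{r,s,u}}
  V12={{q,s}} V13={{p,u},{s,u},{p,s,u},{r,s,u}} V14={{p},{p,r},{p,s},{p,t},{p,u},{r,s},{s,t},{p,r,s},{p,s,t},{p,s,u},{r,s,u}} V23={{q,u}} V34={{p,u},{r,u},{t,u},{p,s,u},{r,s,u}}
  V134={{p,u},{p,s,u},{r,s,u}}
C dims 4,5,1; δ0: rk 3, SNF 1^3; δ1: rk 1, SNF 1^1
degree 0: 4−3−0 = 1 → Ȟ^0 ≅ Z
degree 1: 5−1−3 = 1 → Ȟ^1 ≅ Z
degree 2: 1−0−1 = 0 → Ȟ^2 ≅ 0


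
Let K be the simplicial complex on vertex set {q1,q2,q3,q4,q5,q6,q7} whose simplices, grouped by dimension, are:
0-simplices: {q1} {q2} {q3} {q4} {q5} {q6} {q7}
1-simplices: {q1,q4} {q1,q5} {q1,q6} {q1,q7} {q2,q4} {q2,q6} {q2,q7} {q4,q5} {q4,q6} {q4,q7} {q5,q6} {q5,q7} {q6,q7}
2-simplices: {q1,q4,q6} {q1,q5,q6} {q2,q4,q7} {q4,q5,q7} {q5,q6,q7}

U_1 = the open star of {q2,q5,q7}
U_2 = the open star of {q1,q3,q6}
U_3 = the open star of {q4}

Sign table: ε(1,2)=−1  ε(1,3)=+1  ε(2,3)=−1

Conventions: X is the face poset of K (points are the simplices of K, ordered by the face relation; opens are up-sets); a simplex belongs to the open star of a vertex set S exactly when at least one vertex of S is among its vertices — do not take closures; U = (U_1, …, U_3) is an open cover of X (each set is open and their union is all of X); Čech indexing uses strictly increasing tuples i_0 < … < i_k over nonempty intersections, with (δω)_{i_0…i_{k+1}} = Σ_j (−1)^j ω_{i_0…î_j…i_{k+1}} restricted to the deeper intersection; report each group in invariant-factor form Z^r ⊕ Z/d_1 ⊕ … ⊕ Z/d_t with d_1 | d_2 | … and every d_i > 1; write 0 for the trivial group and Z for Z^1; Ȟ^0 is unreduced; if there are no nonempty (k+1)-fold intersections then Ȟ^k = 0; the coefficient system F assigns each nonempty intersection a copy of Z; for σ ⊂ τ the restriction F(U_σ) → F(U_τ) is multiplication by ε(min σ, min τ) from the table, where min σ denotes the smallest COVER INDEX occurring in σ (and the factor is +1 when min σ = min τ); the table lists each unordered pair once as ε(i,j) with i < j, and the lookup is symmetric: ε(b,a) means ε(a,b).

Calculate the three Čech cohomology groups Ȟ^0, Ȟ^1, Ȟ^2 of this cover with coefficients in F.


Ȟ^0(U;F) ≅ Z, Ȟ^1(U;F) ≅ Z, Ȟ^2(U;F) ≅ 0

nonempty overlaps:
  U1={{q2},{q5},{q7},{q1,q5},{q1,q7},{q2,q4},{q2,q6},{q2,q7},{q4,q5},{q4,q7},{q5,q6},{q5,q7},{q6,q7},{q1,q5,q6},{q2,q4,q7},{q4,q5,q7},{q5,q6,q7}} U2={{q1},{q3},{q6},{q1,q4},{q1,q5},{q1,q6},{q1,q7},{q2,q6},{q4,q6},{q5,q6},{q6,q7},{q1,q4,q6},{q1,q5,q6},{q5,q6,q7}} U3={{q4},{q1,q4},{q2,q4},{q4,q5},{q4,q6},{q4,q7},{q1,q4,q6},{q2,q4,q7},{q4,q5,q7}}
  U12={{q1,q5},{q1,q7},{q2,q6},{q5,q6},{q6,q7},{q1,q5,q6},{q5,q6,q7}} U13={{q2,q4},{q4,q5},{q4,q7},{q2,q4,q7},{q4,q5,q7}} U23={{q1,q4},{q4,q6},{q1,q4,q6}}
C dims 3,3; δ0: rk 2, SNF 1^2
degree 0: 3−2−0 = 1 → Ȟ^0 ≅ Z
degree 1: 3−0−2 = 1 → Ȟ^1 ≅ Z
degree 2: 0−0−0 = 0 → Ȟ^2 ≅ 0


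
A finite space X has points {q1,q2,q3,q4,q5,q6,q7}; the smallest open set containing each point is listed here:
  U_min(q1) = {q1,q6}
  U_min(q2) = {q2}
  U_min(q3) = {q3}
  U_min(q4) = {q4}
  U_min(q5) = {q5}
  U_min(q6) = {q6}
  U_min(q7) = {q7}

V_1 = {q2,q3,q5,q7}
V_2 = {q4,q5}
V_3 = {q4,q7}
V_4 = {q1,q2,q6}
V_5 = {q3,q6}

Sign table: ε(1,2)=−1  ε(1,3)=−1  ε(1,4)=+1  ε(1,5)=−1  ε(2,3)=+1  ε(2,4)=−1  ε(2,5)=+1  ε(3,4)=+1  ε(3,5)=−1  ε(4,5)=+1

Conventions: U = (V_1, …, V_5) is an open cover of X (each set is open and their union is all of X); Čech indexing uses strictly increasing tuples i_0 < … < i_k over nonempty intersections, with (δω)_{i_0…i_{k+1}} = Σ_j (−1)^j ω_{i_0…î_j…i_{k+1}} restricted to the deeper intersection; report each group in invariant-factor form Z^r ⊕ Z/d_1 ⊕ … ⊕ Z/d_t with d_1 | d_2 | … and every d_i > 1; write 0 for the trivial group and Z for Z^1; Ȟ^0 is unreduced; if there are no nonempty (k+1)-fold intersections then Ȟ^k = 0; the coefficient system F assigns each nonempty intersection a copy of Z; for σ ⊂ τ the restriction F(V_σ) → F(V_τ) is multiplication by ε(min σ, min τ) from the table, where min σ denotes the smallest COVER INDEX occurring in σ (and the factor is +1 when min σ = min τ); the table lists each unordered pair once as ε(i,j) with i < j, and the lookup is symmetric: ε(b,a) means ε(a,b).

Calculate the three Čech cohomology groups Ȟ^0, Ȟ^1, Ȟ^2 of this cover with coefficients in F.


nonempty overlaps:
  V12={q5} V13={q7} V14={q2} V15={q3} V23={q4} V45={q6}
C dims 5,6; δ0: rk 5, SNF 1^4·2
degree 0: 5−5−0 = 0 → Ȟ^0 ≅ 0
degree 1: 6−0−5 = 1 plus torsion [2] → Ȟ^1 ≅ Z ⊕ Z/2
degree 2: 0−0−0 = 0 → Ȟ^2 ≅ 0

Ȟ^0 = 0, Ȟ^1 = Z ⊕ Z/2 and Ȟ^2 = 0


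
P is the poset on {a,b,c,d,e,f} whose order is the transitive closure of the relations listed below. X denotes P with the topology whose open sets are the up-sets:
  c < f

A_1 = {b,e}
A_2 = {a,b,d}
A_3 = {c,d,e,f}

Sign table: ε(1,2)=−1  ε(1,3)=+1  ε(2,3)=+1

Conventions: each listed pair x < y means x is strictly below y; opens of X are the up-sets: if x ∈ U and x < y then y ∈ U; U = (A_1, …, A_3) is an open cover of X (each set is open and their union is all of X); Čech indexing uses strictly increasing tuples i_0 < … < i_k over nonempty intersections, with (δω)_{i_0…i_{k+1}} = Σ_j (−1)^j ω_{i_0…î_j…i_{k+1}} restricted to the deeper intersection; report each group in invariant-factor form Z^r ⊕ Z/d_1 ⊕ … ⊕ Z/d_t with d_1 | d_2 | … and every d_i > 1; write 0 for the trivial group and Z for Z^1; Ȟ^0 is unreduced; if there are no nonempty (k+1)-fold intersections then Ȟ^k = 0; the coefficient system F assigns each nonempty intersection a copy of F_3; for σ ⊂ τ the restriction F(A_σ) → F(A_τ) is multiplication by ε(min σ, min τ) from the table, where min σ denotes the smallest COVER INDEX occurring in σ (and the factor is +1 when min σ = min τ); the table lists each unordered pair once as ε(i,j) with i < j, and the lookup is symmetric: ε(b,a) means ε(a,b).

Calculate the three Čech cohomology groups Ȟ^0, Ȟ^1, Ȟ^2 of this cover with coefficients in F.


nonempty intersections:
  A12={b} A13={e} A23={d}
C dims 3,3; δ0: rk_F3 3
Ȟ^0: (3−3)−0=0 ⇒ 0
Ȟ^1: (3−0)−3=0 ⇒ 0
Ȟ^2: (0−0)−0=0 ⇒ 0

Ȟ^0 ≅ 0; Ȟ^1 ≅ 0; Ȟ^2 ≅ 0


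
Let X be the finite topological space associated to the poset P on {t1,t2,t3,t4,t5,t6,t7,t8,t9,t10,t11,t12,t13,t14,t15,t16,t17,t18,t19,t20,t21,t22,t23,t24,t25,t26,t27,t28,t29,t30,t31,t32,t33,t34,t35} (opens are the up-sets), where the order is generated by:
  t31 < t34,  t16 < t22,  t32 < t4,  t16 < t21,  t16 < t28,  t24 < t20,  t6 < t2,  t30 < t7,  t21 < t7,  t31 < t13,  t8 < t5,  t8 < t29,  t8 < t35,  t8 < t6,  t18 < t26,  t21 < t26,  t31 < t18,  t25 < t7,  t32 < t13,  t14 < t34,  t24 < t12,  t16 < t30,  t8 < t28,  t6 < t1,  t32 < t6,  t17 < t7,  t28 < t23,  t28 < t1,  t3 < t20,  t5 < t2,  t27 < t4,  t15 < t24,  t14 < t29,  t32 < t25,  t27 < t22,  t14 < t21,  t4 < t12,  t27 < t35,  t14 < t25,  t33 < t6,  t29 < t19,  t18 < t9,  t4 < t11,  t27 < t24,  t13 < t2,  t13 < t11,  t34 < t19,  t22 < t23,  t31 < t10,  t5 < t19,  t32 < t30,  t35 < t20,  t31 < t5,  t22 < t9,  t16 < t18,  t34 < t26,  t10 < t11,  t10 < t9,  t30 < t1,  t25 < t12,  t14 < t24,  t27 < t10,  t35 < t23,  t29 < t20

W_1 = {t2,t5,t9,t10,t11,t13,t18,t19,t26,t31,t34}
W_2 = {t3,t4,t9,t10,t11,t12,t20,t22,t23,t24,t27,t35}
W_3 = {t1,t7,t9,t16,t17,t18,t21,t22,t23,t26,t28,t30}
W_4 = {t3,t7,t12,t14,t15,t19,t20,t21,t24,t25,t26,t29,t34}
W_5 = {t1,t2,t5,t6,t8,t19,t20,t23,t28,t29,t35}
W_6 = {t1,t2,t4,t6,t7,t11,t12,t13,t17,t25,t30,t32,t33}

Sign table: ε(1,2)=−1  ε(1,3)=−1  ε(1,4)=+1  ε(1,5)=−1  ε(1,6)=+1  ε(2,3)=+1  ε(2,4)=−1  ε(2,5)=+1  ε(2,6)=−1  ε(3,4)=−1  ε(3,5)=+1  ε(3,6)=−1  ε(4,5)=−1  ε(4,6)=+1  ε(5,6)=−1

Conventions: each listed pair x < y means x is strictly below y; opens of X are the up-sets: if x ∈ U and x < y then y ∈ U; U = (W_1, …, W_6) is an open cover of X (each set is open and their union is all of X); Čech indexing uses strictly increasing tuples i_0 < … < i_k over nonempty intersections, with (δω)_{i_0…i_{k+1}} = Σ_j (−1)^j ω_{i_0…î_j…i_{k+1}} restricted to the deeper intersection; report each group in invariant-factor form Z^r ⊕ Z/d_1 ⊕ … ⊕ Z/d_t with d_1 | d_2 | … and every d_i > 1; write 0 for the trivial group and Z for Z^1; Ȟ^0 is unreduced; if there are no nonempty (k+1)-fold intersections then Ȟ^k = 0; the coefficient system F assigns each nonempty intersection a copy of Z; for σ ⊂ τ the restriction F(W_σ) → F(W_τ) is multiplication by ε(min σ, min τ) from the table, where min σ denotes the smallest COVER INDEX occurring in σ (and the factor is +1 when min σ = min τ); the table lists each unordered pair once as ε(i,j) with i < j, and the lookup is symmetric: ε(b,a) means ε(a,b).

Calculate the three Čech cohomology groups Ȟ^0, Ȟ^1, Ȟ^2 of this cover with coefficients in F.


nerve simplices:
  W12={t9,t10,t11} W13={t9,t18,t26} W14={t19,t26,t34} W15={t2,t5,t19} W16={t2,t11,t13} W23={t9,t22,t23} W24={t3,t12,t20,t24} W25={t20,t23,t35} W26={t4,t11,t12} W34={t7,t21,t26} W35={t1,t23,t28} W36={t1,t7,t17,t30} W45={t19,t20,t29} W46={t7,t12,t25} W56={t1,t2,t6}
  W123={t9} W126={t11} W134={t26} W145={t19} W156={t2} W235={t23} W245={t20} W246={t12} W346={t7} W356={t1}
C dims 6,15,10; δ0: rk 5, SNF 1^5; δ1: rk 10, SNF 1^9·2
degree 0: 6−5−0 = 1 → Ȟ^0 ≅ Z
degree 1: 15−10−5 = 0 → Ȟ^1 ≅ 0
degree 2: 10−0−10 = 0 plus torsion [2] → Ȟ^2 ≅ Z/2

Ȟ^0 = Z; Ȟ^1 = 0; Ȟ^2 = Z/2


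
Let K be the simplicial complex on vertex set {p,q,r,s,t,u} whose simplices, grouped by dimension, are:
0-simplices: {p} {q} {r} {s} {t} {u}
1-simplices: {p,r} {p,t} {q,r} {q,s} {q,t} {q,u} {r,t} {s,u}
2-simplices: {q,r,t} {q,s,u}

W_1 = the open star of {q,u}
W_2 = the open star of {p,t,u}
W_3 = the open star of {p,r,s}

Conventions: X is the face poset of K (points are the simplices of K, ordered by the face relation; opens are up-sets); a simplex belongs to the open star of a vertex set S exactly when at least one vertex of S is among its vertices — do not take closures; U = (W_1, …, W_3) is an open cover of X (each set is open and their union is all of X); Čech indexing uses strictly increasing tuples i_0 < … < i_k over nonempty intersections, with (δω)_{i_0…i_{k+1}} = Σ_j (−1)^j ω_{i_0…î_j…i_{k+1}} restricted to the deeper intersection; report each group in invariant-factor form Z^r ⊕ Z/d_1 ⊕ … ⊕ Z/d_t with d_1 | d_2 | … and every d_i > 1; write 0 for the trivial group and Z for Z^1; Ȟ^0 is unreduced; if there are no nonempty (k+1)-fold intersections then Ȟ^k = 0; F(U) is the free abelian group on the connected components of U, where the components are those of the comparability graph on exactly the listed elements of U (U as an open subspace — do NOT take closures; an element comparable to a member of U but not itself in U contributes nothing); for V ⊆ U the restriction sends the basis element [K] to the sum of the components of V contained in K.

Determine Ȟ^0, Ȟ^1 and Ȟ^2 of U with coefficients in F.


Ȟ^0 ≅ Z, Ȟ^1 ≅ Z, Ȟ^2 ≅ 0

nerve simplices:
  W1={{q},{u},{q,r},{q,s},{q,t},{q,u},{s,u},{q,r,t},{q,s,u}} W2={{p},{t},{u},{p,r},{p,t},{q,t},{q,u},{r,t},{s,u},{q,r,t},{q,s,u}} W3={{p},{r},{s},{p,r},{p,t},{q,r},{q,s},{r,t},{s,u},{q,r,t},{q,s,u}}
  W12={{u},{q,t},{q,u},{s,u},{q,r,t},{q,s,u}} W13={{q,r},{q,s},{s,u},{q,r,t},{q,s,u}} W23={{p},{p,r},{p,t},{r,t},{s,u},{q,r,t},{q,s,u}}
  W123={{s,u},{q,r,t},{q,s,u}}
components per intersection:
  W1: {{q},{u},{q,r},{q,s},{q,t},{q,u},{s,u},{q,r,t},{q,s,u}}
  W2: {{p},{t},{p,r},{p,t},{q,t},{r,t},{q,r,t}} {{u},{q,u},{s,u},{q,s,u}}
  W3: {{p},{r},{p,r},{p,t},{q,r},{r,t},{q,r,t}} {{s},{q,s},{s,u},{q,s,u}}
  W12: {{u},{q,u},{s,u},{q,s,u}} {{q,t},{q,r,t}}
  W13: {{q,r},{q,r,t}} {{q,s},{s,u},{q,s,u}}
  W23: {{p},{p,r},{p,t}} {{r,t},{q,r,t}} {{s,u},{q,s,u}}
  W123: {{s,u},{q,s,u}} {{q,r,t}}
C dims 5,7,2; δ0: rk 4, SNF 1^4; δ1: rk 2, SNF 1^2
degree 0: 5−4−0 = 1 → Ȟ^0 ≅ Z
degree 1: 7−2−4 = 1 → Ȟ^1 ≅ Z
degree 2: 2−0−2 = 0 → Ȟ^2 ≅ 0


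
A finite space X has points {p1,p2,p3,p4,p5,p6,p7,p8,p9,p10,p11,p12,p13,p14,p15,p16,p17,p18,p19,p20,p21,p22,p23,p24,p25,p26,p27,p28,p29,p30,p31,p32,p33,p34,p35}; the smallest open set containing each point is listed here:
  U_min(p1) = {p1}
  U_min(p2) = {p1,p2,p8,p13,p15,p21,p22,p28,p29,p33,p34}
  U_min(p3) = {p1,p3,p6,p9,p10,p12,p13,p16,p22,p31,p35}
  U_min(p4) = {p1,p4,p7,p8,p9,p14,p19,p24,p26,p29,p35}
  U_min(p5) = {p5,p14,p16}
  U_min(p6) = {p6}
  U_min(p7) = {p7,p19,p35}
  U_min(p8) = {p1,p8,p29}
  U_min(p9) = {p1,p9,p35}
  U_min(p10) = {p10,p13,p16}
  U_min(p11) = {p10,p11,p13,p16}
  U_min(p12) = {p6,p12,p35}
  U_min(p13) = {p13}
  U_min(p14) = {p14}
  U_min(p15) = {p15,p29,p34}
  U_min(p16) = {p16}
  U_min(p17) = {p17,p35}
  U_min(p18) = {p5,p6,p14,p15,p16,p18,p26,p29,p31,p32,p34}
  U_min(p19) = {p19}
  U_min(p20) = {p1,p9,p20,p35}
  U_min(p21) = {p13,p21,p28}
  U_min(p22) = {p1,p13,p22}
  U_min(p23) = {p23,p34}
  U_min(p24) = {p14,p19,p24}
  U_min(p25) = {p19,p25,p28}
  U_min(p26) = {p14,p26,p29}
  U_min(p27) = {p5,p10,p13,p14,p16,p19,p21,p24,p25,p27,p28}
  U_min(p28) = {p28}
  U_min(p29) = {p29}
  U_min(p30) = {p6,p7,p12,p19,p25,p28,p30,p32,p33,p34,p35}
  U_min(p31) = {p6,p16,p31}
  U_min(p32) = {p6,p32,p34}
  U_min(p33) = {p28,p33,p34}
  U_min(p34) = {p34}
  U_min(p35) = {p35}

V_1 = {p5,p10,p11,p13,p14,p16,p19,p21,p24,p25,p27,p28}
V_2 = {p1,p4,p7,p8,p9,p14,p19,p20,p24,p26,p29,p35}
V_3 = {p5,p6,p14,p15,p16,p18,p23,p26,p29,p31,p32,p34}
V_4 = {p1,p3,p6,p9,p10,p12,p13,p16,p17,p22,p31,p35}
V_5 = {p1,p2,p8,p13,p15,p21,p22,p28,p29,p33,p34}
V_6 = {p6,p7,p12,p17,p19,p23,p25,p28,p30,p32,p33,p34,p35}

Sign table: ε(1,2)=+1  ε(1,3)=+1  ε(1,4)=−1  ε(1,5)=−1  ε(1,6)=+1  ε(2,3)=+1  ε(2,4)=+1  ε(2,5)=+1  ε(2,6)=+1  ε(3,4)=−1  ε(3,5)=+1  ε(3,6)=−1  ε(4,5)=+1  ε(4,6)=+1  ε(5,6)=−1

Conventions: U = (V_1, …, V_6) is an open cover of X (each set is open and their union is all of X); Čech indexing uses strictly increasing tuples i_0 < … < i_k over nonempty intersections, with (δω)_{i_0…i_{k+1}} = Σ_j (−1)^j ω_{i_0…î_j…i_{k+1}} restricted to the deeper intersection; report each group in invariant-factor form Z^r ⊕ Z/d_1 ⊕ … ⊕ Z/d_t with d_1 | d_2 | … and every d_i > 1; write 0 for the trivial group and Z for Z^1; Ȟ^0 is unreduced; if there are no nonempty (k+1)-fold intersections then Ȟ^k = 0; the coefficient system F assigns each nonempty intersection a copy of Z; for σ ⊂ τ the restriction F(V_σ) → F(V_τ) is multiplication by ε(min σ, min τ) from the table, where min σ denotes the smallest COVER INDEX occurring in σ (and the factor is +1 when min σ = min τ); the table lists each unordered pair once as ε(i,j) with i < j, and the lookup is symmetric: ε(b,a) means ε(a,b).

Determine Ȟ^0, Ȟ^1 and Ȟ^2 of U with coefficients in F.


nonempty overlaps:
  V12={p14,p19,p24} V13={p5,p14,p16} V14={p10,p13,p16} V15={p13,p21,p28} V16={p19,p25,p28} V23={p14,p26,p29} V24={p1,p9,p35} V25={p1,p8,p29} V26={p7,p19,p35} V34={p6,p16,p31} V35={p15,p29,p34} V36={p6,p23,p32,p34} V45={p1,p13,p22} V46={p6,p12,p17,p35} V56={p28,p33,p34}
  V123={p14} V126={p19} V134={p16} V145={p13} V156={p28} V235={p29} V245={p1} V246={p35} V346={p6} V356={p34}
C dims 6,15,10; δ0: rk 6, SNF 1^5·2; δ1: rk 9, SNF 1^9
degree 0: 6−6−0 = 0 → Ȟ^0 ≅ 0
degree 1: 15−9−6 = 0 plus torsion [2] → Ȟ^1 ≅ Z/2
degree 2: 10−0−9 = 1 → Ȟ^2 ≅ Z

Ȟ^0 = 0, Ȟ^1 = Z/2, Ȟ^2 = Z


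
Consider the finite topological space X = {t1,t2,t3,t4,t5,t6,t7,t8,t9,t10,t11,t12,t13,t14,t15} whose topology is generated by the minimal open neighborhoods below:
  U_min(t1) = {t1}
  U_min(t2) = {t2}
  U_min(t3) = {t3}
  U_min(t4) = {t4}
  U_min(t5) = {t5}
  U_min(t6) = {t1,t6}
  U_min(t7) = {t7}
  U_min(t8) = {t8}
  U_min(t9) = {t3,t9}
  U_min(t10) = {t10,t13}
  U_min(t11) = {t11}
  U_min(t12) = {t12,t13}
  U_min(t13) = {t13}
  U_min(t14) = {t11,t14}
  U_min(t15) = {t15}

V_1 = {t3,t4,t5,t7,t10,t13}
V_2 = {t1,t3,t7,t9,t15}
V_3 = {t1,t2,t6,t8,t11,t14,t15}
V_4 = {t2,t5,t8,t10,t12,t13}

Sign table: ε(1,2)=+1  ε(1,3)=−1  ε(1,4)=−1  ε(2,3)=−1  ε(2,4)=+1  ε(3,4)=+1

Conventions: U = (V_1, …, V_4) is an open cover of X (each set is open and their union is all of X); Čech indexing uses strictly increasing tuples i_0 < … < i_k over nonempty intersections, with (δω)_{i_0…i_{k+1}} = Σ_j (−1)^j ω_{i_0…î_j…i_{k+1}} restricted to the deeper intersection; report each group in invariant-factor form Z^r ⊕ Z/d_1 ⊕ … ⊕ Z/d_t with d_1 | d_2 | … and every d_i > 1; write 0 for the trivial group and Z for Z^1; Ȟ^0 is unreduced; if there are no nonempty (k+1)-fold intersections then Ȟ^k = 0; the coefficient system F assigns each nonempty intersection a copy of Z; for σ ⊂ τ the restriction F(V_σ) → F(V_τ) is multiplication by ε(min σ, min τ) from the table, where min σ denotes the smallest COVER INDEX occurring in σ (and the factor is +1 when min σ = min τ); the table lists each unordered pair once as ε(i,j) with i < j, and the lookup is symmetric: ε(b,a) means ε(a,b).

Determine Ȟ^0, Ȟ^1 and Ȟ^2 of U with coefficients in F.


cover nerve:
  V12={t3,t7} V14={t5,t10,t13} V23={t1,t15} V34={t2,t8}
C dims 4,4; δ0: rk 3, SNF 1^3
Ȟ^0: (4−3)−0=1 ⇒ Z
Ȟ^1: (4−0)−3=1 ⇒ Z
Ȟ^2: (0−0)−0=0 ⇒ 0

Ȟ^0 ≅ Z, Ȟ^1 ≅ Z and Ȟ^2 ≅ 0


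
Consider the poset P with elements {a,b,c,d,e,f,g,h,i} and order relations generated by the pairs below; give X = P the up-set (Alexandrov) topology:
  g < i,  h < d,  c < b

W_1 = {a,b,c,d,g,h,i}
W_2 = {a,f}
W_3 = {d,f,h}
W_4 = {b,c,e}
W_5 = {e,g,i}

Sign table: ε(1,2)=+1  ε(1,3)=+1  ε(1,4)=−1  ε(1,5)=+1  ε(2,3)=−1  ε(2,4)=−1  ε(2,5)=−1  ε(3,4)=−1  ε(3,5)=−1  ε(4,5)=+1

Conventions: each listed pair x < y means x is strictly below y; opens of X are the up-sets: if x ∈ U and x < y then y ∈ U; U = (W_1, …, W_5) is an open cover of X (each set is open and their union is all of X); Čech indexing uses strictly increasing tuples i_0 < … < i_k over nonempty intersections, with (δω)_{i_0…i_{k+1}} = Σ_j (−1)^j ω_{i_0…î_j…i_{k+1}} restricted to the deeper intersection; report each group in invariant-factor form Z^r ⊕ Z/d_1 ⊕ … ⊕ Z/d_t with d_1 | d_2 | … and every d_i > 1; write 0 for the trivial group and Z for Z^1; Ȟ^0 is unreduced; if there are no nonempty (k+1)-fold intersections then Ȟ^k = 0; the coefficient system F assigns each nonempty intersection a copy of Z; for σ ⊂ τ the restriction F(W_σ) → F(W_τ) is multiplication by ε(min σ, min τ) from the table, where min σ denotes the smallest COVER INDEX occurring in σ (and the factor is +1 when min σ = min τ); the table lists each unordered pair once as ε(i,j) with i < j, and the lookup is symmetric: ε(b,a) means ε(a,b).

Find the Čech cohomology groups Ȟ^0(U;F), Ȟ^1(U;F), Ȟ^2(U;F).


intersection data:
  W12={a} W13={d,h} W14={b,c} W15={g,i} W23={f} W45={e}
C dims 5,6; δ0: rk 5, SNF 1^4·2
Ȟ^0 = (5 − 5) − 0 = 0, so Ȟ^0 ≅ 0
Ȟ^1 = (6 − 0) − 5 = 1 plus torsion [2], so Ȟ^1 ≅ Z ⊕ Z/2
Ȟ^2 = (0 − 0) − 0 = 0, so Ȟ^2 ≅ 0

Ȟ^0 ≅ 0, Ȟ^1 ≅ Z ⊕ Z/2, Ȟ^2 ≅ 0
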